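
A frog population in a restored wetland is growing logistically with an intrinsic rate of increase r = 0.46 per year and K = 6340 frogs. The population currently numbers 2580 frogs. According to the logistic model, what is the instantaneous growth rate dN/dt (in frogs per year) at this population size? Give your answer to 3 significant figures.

dN/dt = rN(1 − N/K) = 0.46 × 2580 × (1 − 2580/6340).
1 − 2580/6340 = 0.59306; dN/dt = 0.46 × 2580 × 0.59306 = 703.84.

704 frogs per year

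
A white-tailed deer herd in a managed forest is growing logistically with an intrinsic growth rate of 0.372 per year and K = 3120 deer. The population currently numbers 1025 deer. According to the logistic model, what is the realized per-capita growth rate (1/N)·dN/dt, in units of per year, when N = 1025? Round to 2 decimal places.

0.25 per year

(1/N)·dN/dt = r(1 − N/K) = 0.372 × (1 − 1025/3120).
= 0.372 × 0.67147 = 0.24979.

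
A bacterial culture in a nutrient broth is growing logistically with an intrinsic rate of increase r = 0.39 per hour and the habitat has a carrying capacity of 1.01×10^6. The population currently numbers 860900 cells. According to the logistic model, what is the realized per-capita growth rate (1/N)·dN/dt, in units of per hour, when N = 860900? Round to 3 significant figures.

(1/N)·dN/dt = r(1 − N/K) = 0.39 × (1 − 860900/1.01×10^6).
= 0.39 × 0.14762 = 0.057573.

0.0576 per hour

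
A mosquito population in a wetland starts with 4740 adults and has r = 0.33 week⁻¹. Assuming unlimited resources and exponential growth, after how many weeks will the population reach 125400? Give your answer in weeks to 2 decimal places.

9.93 weeks

Set N₀·e^(rt) = 125400: e^(0.33·t) = 125400/4740 = 26.456.
0.33·t = ln(26.456) = 3.2755, so t = 3.2755/0.33 = 9.9257.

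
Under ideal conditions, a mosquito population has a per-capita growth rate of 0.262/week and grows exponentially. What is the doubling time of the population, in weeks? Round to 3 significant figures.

Doubling time t_d = ln(2)/r = 0.6931/0.262 = 2.6456.

2.65 weeks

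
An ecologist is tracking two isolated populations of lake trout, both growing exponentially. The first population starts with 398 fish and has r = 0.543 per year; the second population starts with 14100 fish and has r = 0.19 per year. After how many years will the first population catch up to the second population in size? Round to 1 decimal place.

Set 398·e^(0.543t) = 14100·e^(0.19t).
e^((0.543 − 0.19)t) = 14100/398 → e^(0.353·t) = 35.427.
0.353·t = ln(35.427) = 3.5675, so t = 3.5675/0.353 = 10.106.

10.1 years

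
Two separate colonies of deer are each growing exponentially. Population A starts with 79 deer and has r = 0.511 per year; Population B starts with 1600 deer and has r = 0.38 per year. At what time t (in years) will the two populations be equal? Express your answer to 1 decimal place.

23.0 years

Set 79·e^(0.511t) = 1600·e^(0.38t).
e^((0.511 − 0.38)t) = 1600/79 → e^(0.131·t) = 20.253.
0.131·t = ln(20.253) = 3.0083, so t = 3.0083/0.131 = 22.964.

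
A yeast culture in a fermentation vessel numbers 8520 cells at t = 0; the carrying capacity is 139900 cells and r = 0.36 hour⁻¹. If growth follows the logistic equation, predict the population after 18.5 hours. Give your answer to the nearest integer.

137190 cells

A = (K − N₀)/N₀ = (139900 − 8520)/8520 = 15.42.
N(t) = K/(1 + A·e^(−rt)) = 139900/(1 + 15.42×e^(−0.36×18.5)).
e^(−6.66) = 0.0012811; denominator = 1 + 15.42×0.0012811 = 1.0198.
N = 139900/1.0198 = 137190.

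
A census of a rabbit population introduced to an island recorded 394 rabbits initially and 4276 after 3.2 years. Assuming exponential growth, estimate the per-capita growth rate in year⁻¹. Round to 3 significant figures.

0.745 per year

From N(t) = N₀·e^(rt): e^(r·3.2) = 4276/394 = 10.853.
r·3.2 = ln(10.853) = 2.3844, so r = 2.3844/3.2 = 0.74513.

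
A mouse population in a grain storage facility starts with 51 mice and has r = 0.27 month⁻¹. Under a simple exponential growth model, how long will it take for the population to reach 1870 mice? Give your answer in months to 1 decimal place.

13.3 months

Set N₀·e^(rt) = 1870: e^(0.27·t) = 1870/51 = 36.667.
0.27·t = ln(36.667) = 3.6019, so t = 3.6019/0.27 = 13.34.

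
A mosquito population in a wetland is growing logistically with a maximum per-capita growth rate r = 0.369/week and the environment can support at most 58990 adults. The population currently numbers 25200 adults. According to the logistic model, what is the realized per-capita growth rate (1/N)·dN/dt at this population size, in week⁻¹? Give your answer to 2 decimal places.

(1/N)·dN/dt = r(1 − N/K) = 0.369 × (1 − 25200/58990).
= 0.369 × 0.57281 = 0.21137.

0.21 per week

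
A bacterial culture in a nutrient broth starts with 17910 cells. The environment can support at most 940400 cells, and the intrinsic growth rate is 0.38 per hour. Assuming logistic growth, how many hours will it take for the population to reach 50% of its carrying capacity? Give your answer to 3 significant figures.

A = (K − N₀)/N₀ = (940400 − 17910)/17910 = 51.507.
Solve 940400/(1 + 51.507·e^(−0.38t)) = 470200: 1 + 51.507·e^(−0.38t) = 2, so e^(−0.38t) = 0.0194148.
−0.38·t = ln(0.0194148) = -3.9417, so t = 3.9417/0.38 = 10.373.

10.4 hours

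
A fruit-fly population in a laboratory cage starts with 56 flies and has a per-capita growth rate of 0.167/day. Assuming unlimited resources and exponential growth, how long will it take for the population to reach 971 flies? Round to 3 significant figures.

17.1 days

Set N₀·e^(rt) = 971: e^(0.167·t) = 971/56 = 17.339.
0.167·t = ln(17.339) = 2.853, so t = 2.853/0.167 = 17.084.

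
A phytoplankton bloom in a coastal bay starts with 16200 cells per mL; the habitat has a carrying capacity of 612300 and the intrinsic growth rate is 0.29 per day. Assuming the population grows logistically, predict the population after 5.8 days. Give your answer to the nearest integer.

78058 cells per mL

A = (K − N₀)/N₀ = (612300 − 16200)/16200 = 36.796.
N(t) = K/(1 + A·e^(−rt)) = 612300/(1 + 36.796×e^(−0.29×5.8)).
e^(−1.682) = 0.186; denominator = 1 + 36.796×0.186 = 7.8442.
N = 612300/7.8442 = 78058.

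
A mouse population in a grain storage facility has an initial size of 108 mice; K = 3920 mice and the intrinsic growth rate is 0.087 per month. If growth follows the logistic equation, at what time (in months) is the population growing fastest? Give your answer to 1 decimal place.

41.0 months

Logistic growth is fastest at N = K/2 = 1960.
A = (K − N₀)/N₀ = 35.296. Set K/(1 + A·e^(−rt)) = K/2 → A·e^(−rt) = 1.
e^(−0.087t) = 1/35.296 = 0.0283316, so t = ln(35.296)/0.087 = 3.5638/0.087 = 40.963.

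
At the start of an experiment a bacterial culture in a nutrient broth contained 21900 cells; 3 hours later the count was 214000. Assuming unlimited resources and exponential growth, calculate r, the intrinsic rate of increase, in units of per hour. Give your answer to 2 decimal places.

From N(t) = N₀·e^(rt): e^(r·3) = 214000/21900 = 9.7717.
r·3 = ln(9.7717) = 2.2795, so r = 2.2795/3 = 0.75983.

0.76 per hour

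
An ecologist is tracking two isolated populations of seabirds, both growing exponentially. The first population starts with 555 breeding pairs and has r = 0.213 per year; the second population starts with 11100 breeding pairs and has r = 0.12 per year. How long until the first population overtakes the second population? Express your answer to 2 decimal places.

Set 555·e^(0.213t) = 11100·e^(0.12t).
e^((0.213 − 0.12)t) = 11100/555 → e^(0.093·t) = 20.
0.093·t = ln(20) = 2.9957, so t = 2.9957/0.093 = 32.212.

32.21 years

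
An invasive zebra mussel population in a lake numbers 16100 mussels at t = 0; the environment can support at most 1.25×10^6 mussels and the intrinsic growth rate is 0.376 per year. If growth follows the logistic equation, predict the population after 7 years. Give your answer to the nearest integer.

191923 mussels

A = (K − N₀)/N₀ = (1.25×10^6 − 16100)/16100 = 76.64.
N(t) = K/(1 + A·e^(−rt)) = 1.25×10^6/(1 + 76.64×e^(−0.376×7)).
e^(−2.632) = 0.071934; denominator = 1 + 76.64×0.071934 = 6.513.
N = 1.25×10^6/6.513 = 191923.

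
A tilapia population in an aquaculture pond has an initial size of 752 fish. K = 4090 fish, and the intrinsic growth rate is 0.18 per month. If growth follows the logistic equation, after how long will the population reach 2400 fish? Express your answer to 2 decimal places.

A = (K − N₀)/N₀ = (4090 − 752)/752 = 4.4388.
Solve 4090/(1 + 4.4388·e^(−0.18t)) = 2400: 1 + 4.4388·e^(−0.18t) = 1.7042, so e^(−0.18t) = 0.158638.
−0.18·t = ln(0.158638) = -1.8411, so t = 1.8411/0.18 = 10.229.

10.23 months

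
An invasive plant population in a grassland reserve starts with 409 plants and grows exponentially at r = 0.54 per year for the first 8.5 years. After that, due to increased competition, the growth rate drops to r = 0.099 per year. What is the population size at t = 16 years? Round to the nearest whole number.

Phase 1: N(8.5) = 409·e^(0.54×8.5) = 409·e^4.59 = 40284.2.
Phase 2 runs for 16 − 8.5 = 7.5 years at r = 0.099.
N(16) = 40284.2·e^(0.099×7.5) = 40284.2·e^0.7425 = 84644.5.

84644 plants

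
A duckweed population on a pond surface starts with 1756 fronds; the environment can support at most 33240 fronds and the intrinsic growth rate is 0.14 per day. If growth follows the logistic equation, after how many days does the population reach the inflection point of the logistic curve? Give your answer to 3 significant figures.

20.6 days

Logistic growth is fastest at N = K/2 = 16620.
A = (K − N₀)/N₀ = 17.929. Set K/(1 + A·e^(−rt)) = K/2 → A·e^(−rt) = 1.
e^(−0.14t) = 1/17.929 = 0.0557744, so t = ln(17.929)/0.14 = 2.8864/0.14 = 20.617.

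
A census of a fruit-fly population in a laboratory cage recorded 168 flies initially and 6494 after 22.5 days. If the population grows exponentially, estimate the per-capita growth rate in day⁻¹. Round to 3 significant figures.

From N(t) = N₀·e^(rt): e^(r·22.5) = 6494/168 = 38.655.
r·22.5 = ln(38.655) = 3.6547, so r = 3.6547/22.5 = 0.16243.

0.162 per day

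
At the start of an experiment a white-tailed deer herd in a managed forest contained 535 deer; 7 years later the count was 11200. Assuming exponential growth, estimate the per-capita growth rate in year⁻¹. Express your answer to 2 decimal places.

From N(t) = N₀·e^(rt): e^(r·7) = 11200/535 = 20.935.
r·7 = ln(20.935) = 3.0414, so r = 3.0414/7 = 0.43449.

0.43 per year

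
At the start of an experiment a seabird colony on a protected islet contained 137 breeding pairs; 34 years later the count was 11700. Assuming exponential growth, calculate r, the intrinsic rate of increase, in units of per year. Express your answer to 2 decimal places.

0.13 per year

From N(t) = N₀·e^(rt): e^(r·34) = 11700/137 = 85.401.
r·34 = ln(85.401) = 4.4474, so r = 4.4474/34 = 0.1308.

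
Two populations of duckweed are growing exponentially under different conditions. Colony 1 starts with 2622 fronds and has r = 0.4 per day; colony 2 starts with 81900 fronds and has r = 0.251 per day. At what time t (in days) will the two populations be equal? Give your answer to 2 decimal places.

Set 2622·e^(0.4t) = 81900·e^(0.251t).
e^((0.4 − 0.251)t) = 81900/2622 → e^(0.149·t) = 31.236.
0.149·t = ln(31.236) = 3.4416, so t = 3.4416/0.149 = 23.098.

23.10 days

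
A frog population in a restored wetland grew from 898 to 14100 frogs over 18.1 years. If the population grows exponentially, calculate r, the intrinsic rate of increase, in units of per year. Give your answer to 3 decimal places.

From N(t) = N₀·e^(rt): e^(r·18.1) = 14100/898 = 15.702.
r·18.1 = ln(15.702) = 2.7538, so r = 2.7538/18.1 = 0.15214.

0.152 per year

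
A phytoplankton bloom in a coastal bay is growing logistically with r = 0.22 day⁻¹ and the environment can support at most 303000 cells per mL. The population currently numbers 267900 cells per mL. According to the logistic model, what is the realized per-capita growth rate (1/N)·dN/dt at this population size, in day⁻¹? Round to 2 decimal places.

(1/N)·dN/dt = r(1 − N/K) = 0.22 × (1 − 267900/303000).
= 0.22 × 0.11584 = 0.025485.

0.03 per day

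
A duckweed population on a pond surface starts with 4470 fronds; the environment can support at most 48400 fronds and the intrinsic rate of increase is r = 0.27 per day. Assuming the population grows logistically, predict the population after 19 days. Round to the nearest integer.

45740 fronds

A = (K − N₀)/N₀ = (48400 − 4470)/4470 = 9.8277.
N(t) = K/(1 + A·e^(−rt)) = 48400/(1 + 9.8277×e^(−0.27×19)).
e^(−5.13) = 0.0059166; denominator = 1 + 9.8277×0.0059166 = 1.0581.
N = 48400/1.0581 = 45740.4.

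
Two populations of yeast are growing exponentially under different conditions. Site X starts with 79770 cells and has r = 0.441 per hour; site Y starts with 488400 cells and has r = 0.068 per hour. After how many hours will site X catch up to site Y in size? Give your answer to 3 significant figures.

Set 79770·e^(0.441t) = 488400·e^(0.068t).
e^((0.441 − 0.068)t) = 488400/79770 → e^(0.373·t) = 6.1226.
0.373·t = ln(6.1226) = 1.812, so t = 1.812/0.373 = 4.8579.

4.86 hours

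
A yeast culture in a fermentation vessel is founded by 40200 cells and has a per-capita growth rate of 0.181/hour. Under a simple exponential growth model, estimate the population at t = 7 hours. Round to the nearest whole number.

142717 cells

N(t) = N₀·e^(rt) = 40200 × e^(0.181×7) = 40200 × e^1.267.
e^1.267 ≈ 3.5502, so N ≈ 40200 × 3.5502 = 142717.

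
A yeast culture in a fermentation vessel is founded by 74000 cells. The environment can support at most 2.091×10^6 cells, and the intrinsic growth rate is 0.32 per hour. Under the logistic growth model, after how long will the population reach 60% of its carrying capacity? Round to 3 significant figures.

11.6 hours

A = (K − N₀)/N₀ = (2.091×10^6 − 74000)/74000 = 27.257.
Solve 2.091×10^6/(1 + 27.257·e^(−0.32t)) = 1.2546×10^6: 1 + 27.257·e^(−0.32t) = 1.6667, so e^(−0.32t) = 0.0244588.
−0.32·t = ln(0.0244588) = -3.7108, so t = 3.7108/0.32 = 11.596.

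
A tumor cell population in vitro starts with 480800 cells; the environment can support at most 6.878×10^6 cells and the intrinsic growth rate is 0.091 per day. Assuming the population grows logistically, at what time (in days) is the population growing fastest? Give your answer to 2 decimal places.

Logistic growth is fastest at N = K/2 = 3.439×10^6.
A = (K − N₀)/N₀ = 13.305. Set K/(1 + A·e^(−rt)) = K/2 → A·e^(−rt) = 1.
e^(−0.091t) = 1/13.305 = 0.0751579, so t = ln(13.305)/0.091 = 2.5882/0.091 = 28.441.

28.44 days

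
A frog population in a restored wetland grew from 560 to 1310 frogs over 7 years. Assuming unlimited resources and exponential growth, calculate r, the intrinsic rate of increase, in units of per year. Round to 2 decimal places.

From N(t) = N₀·e^(rt): e^(r·7) = 1310/560 = 2.3393.
r·7 = ln(2.3393) = 0.84985, so r = 0.84985/7 = 0.12141.

0.12 per year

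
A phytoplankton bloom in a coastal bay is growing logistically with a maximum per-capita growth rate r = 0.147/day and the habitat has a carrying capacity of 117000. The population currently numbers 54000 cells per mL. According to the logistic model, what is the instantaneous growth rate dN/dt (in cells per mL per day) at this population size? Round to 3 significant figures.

dN/dt = rN(1 − N/K) = 0.147 × 54000 × (1 − 54000/117000).
1 − 54000/117000 = 0.53846; dN/dt = 0.147 × 54000 × 0.53846 = 4274.3.

4270 cells per mL per day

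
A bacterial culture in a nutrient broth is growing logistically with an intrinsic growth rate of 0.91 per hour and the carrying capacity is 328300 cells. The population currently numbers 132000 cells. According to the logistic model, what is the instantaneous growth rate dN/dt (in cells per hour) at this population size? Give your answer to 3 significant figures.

71800 cells per hour

dN/dt = rN(1 − N/K) = 0.91 × 132000 × (1 − 132000/328300).
1 − 132000/328300 = 0.59793; dN/dt = 0.91 × 132000 × 0.59793 = 71823.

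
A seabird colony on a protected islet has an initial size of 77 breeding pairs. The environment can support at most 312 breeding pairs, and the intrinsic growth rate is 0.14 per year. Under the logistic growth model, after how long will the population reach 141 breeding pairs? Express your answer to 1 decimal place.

6.6 years

A = (K − N₀)/N₀ = (312 − 77)/77 = 3.0519.
Solve 312/(1 + 3.0519·e^(−0.14t)) = 141: 1 + 3.0519·e^(−0.14t) = 2.2128, so e^(−0.14t) = 0.397374.
−0.14·t = ln(0.397374) = -0.92288, so t = 0.92288/0.14 = 6.592.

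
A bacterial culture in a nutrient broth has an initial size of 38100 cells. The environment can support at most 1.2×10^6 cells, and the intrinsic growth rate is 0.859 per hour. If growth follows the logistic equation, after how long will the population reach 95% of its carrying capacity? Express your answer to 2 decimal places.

7.41 hours

A = (K − N₀)/N₀ = (1.2×10^6 − 38100)/38100 = 30.496.
Solve 1.2×10^6/(1 + 30.496·e^(−0.859t)) = 1.14×10^6: 1 + 30.496·e^(−0.859t) = 1.0526, so e^(−0.859t) = 0.00172585.
−0.859·t = ln(0.00172585) = -6.362, so t = 6.362/0.859 = 7.4063.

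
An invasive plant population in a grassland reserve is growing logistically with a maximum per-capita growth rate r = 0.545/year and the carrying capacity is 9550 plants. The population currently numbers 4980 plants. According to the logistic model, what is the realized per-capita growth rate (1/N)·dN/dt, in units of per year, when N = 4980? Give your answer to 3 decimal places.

(1/N)·dN/dt = r(1 − N/K) = 0.545 × (1 − 4980/9550).
= 0.545 × 0.47853 = 0.2608.

0.261 per year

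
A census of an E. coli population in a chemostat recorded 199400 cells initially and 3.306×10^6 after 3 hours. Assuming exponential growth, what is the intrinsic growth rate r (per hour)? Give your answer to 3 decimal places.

0.936 per hour

From N(t) = N₀·e^(rt): e^(r·3) = 3.306×10^6/199400 = 16.58.
r·3 = ln(16.58) = 2.8082, so r = 2.8082/3 = 0.93606.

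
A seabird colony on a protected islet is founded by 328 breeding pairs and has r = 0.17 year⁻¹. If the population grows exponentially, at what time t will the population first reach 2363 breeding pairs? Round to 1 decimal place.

11.6 years

Set N₀·e^(rt) = 2363: e^(0.17·t) = 2363/328 = 7.2043.
0.17·t = ln(7.2043) = 1.9747, so t = 1.9747/0.17 = 11.616.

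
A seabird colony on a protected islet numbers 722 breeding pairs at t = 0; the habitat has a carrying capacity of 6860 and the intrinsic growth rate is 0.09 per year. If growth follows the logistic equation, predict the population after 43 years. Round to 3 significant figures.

A = (K − N₀)/N₀ = (6860 − 722)/722 = 8.5014.
N(t) = K/(1 + A·e^(−rt)) = 6860/(1 + 8.5014×e^(−0.09×43)).
e^(−3.87) = 0.020858; denominator = 1 + 8.5014×0.020858 = 1.1773.
N = 6860/1.1773 = 5826.77.

5830 breeding pairs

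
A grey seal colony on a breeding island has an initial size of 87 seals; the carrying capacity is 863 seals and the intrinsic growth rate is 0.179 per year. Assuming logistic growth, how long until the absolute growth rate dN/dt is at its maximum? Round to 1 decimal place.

12.2 years

Logistic growth is fastest at N = K/2 = 431.5.
A = (K − N₀)/N₀ = 8.9195. Set K/(1 + A·e^(−rt)) = K/2 → A·e^(−rt) = 1.
e^(−0.179t) = 1/8.9195 = 0.112113, so t = ln(8.9195)/0.179 = 2.1882/0.179 = 12.225.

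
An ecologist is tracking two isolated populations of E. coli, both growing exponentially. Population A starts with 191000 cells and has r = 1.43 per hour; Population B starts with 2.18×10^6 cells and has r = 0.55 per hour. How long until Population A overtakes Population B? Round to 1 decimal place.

2.8 hours

Set 191000·e^(1.43t) = 2.18×10^6·e^(0.55t).
e^((1.43 − 0.55)t) = 2.18×10^6/191000 → e^(0.88·t) = 11.414.
0.88·t = ln(11.414) = 2.4348, so t = 2.4348/0.88 = 2.7668.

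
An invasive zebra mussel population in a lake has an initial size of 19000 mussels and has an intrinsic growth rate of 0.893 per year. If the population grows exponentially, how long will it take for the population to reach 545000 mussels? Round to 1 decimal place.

3.8 years

Set N₀·e^(rt) = 545000: e^(0.893·t) = 545000/19000 = 28.684.
0.893·t = ln(28.684) = 3.3563, so t = 3.3563/0.893 = 3.7585.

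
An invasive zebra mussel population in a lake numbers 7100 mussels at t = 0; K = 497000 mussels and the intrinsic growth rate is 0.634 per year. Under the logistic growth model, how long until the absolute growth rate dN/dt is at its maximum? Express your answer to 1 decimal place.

6.7 years

Logistic growth is fastest at N = K/2 = 248500.
A = (K − N₀)/N₀ = 69. Set K/(1 + A·e^(−rt)) = K/2 → A·e^(−rt) = 1.
e^(−0.634t) = 1/69 = 0.0144928, so t = ln(69)/0.634 = 4.2341/0.634 = 6.6784.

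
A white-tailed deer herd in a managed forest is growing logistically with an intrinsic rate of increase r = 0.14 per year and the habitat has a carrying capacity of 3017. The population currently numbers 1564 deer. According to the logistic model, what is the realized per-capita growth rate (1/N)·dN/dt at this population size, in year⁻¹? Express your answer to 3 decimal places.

(1/N)·dN/dt = r(1 − N/K) = 0.14 × (1 − 1564/3017).
= 0.14 × 0.4816 = 0.067425.

0.067 per year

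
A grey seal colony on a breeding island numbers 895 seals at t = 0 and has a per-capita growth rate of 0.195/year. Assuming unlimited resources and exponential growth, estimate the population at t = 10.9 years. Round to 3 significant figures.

N(t) = N₀·e^(rt) = 895 × e^(0.195×10.9) = 895 × e^2.126.
e^2.126 ≈ 8.3771, so N ≈ 895 × 8.3771 = 7497.49.

7500 seals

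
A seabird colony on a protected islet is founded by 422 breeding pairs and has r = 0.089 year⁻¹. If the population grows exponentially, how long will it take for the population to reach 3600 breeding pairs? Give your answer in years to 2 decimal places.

Set N₀·e^(rt) = 3600: e^(0.089·t) = 3600/422 = 8.5308.
0.089·t = ln(8.5308) = 2.1437, so t = 2.1437/0.089 = 24.086.

24.09 years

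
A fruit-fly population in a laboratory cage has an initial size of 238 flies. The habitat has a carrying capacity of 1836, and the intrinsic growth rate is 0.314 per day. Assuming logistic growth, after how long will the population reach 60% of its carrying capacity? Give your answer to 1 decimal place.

7.4 days

A = (K − N₀)/N₀ = (1836 − 238)/238 = 6.7143.
Solve 1836/(1 + 6.7143·e^(−0.314t)) = 1101.6: 1 + 6.7143·e^(−0.314t) = 1.6667, so e^(−0.314t) = 0.0992908.
−0.314·t = ln(0.0992908) = -2.3097, so t = 2.3097/0.314 = 7.3557.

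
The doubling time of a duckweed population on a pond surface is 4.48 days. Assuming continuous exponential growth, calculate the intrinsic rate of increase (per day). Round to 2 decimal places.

0.15 per day

r = ln(2)/t_d = 0.6931/4.48 = 0.15472.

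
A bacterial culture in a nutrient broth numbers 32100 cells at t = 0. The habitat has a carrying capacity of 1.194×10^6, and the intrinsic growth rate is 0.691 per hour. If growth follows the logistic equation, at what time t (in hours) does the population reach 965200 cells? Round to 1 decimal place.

7.3 hours

A = (K − N₀)/N₀ = (1.194×10^6 − 32100)/32100 = 36.196.
Solve 1.194×10^6/(1 + 36.196·e^(−0.691t)) = 965200: 1 + 36.196·e^(−0.691t) = 1.237, so e^(−0.691t) = 0.006549.
−0.691·t = ln(0.006549) = -5.0284, so t = 5.0284/0.691 = 7.2771.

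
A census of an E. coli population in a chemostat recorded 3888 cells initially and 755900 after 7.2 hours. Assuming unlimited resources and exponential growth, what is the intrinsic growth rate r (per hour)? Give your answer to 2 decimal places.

0.73 per hour

From N(t) = N₀·e^(rt): e^(r·7.2) = 755900/3888 = 194.42.
r·7.2 = ln(194.42) = 5.27, so r = 5.27/7.2 = 0.73195.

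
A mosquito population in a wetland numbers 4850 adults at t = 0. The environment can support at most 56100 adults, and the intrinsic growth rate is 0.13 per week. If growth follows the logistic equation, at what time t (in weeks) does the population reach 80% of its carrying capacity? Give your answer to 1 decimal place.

A = (K − N₀)/N₀ = (56100 − 4850)/4850 = 10.567.
Solve 56100/(1 + 10.567·e^(−0.13t)) = 44880: 1 + 10.567·e^(−0.13t) = 1.25, so e^(−0.13t) = 0.0236585.
−0.13·t = ln(0.0236585) = -3.744, so t = 3.744/0.13 = 28.8.

28.8 weeks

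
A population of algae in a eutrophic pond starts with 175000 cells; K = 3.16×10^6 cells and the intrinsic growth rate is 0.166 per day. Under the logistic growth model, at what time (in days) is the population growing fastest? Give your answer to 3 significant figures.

17.1 days

Logistic growth is fastest at N = K/2 = 1.58×10^6.
A = (K − N₀)/N₀ = 17.057. Set K/(1 + A·e^(−rt)) = K/2 → A·e^(−rt) = 1.
e^(−0.166t) = 1/17.057 = 0.0586265, so t = ln(17.057)/0.166 = 2.8366/0.166 = 17.088.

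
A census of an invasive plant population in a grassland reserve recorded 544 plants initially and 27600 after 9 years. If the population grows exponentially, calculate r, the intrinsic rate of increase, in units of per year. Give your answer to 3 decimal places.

From N(t) = N₀·e^(rt): e^(r·9) = 27600/544 = 50.735.
r·9 = ln(50.735) = 3.9266, so r = 3.9266/9 = 0.43629.

0.436 per year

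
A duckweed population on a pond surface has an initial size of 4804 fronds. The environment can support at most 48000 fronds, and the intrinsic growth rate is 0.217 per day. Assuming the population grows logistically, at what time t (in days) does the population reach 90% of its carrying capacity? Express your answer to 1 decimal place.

A = (K − N₀)/N₀ = (48000 − 4804)/4804 = 8.9917.
Solve 48000/(1 + 8.9917·e^(−0.217t)) = 43200: 1 + 8.9917·e^(−0.217t) = 1.1111, so e^(−0.217t) = 0.0123571.
−0.217·t = ln(0.0123571) = -4.3935, so t = 4.3935/0.217 = 20.247.

20.2 days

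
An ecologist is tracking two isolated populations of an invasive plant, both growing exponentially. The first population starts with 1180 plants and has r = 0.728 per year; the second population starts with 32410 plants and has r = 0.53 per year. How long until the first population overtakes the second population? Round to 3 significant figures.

16.7 years

Set 1180·e^(0.728t) = 32410·e^(0.53t).
e^((0.728 − 0.53)t) = 32410/1180 → e^(0.198·t) = 27.466.
0.198·t = ln(27.466) = 3.313, so t = 3.313/0.198 = 16.732.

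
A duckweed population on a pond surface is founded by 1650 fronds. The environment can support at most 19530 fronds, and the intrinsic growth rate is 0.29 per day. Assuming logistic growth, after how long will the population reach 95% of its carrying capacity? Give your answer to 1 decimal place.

A = (K − N₀)/N₀ = (19530 − 1650)/1650 = 10.836.
Solve 19530/(1 + 10.836·e^(−0.29t)) = 18553.5: 1 + 10.836·e^(−0.29t) = 1.0526, so e^(−0.29t) = 0.00485694.
−0.29·t = ln(0.00485694) = -5.3273, so t = 5.3273/0.29 = 18.37.

18.4 days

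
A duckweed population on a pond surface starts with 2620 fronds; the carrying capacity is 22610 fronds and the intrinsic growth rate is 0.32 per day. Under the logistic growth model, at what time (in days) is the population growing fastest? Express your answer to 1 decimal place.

Logistic growth is fastest at N = K/2 = 11305.
A = (K − N₀)/N₀ = 7.6298. Set K/(1 + A·e^(−rt)) = K/2 → A·e^(−rt) = 1.
e^(−0.32t) = 1/7.6298 = 0.131066, so t = ln(7.6298)/0.32 = 2.0321/0.32 = 6.3502.

6.4 days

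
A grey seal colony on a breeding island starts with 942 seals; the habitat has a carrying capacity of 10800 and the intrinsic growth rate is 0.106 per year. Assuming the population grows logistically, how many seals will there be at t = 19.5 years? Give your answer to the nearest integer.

A = (K − N₀)/N₀ = (10800 − 942)/942 = 10.465.
N(t) = K/(1 + A·e^(−rt)) = 10800/(1 + 10.465×e^(−0.106×19.5)).
e^(−2.067) = 0.12656; denominator = 1 + 10.465×0.12656 = 2.3245.
N = 10800/2.3245 = 4646.17.

4646 seals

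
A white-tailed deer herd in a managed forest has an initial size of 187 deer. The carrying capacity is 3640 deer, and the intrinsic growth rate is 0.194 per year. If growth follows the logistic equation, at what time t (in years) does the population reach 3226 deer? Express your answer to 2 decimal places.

25.61 years

A = (K − N₀)/N₀ = (3640 − 187)/187 = 18.465.
Solve 3640/(1 + 18.465·e^(−0.194t)) = 3226: 1 + 18.465·e^(−0.194t) = 1.1283, so e^(−0.194t) = 0.00694994.
−0.194·t = ln(0.00694994) = -4.969, so t = 4.969/0.194 = 25.614.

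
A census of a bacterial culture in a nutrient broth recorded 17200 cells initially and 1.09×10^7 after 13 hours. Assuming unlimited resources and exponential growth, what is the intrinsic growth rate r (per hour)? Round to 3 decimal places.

From N(t) = N₀·e^(rt): e^(r·13) = 1.09×10^7/17200 = 633.72.
r·13 = ln(633.72) = 6.4516, so r = 6.4516/13 = 0.49628.

0.496 per hour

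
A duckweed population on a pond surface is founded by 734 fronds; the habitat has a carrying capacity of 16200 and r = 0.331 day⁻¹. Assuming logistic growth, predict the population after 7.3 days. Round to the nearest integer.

5624 fronds

A = (K − N₀)/N₀ = (16200 − 734)/734 = 21.071.
N(t) = K/(1 + A·e^(−rt)) = 16200/(1 + 21.071×e^(−0.331×7.3)).
e^(−2.416) = 0.089251; denominator = 1 + 21.071×0.089251 = 2.8806.
N = 16200/2.8806 = 5623.83.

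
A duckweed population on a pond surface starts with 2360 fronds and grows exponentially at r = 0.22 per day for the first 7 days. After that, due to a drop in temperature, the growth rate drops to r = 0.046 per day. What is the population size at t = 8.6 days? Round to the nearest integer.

Phase 1: N(7) = 2360·e^(0.22×7) = 2360·e^1.54 = 11008.4.
Phase 2 runs for 8.6 − 7 = 1.6 days at r = 0.046.
N(8.6) = 11008.4·e^(0.046×1.6) = 11008.4·e^0.0736 = 11849.2.

11849 fronds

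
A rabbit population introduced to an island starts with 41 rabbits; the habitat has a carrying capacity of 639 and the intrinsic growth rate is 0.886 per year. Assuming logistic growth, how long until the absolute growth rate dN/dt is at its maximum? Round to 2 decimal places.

3.02 years

Logistic growth is fastest at N = K/2 = 319.5.
A = (K − N₀)/N₀ = 14.585. Set K/(1 + A·e^(−rt)) = K/2 → A·e^(−rt) = 1.
e^(−0.886t) = 1/14.585 = 0.0685619, so t = ln(14.585)/0.886 = 2.68/0.886 = 3.0249.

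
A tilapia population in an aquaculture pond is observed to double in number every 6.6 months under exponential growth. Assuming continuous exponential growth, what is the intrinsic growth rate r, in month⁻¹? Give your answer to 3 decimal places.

0.105 per month

r = ln(2)/t_d = 0.6931/6.6 = 0.10502.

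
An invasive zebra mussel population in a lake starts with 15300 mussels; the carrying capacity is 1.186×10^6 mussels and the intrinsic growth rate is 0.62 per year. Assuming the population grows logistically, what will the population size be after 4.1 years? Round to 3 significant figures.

169000 mussels

A = (K − N₀)/N₀ = (1.186×10^6 − 15300)/15300 = 76.516.
N(t) = K/(1 + A·e^(−rt)) = 1.186×10^6/(1 + 76.516×e^(−0.62×4.1)).
e^(−2.542) = 0.078709; denominator = 1 + 76.516×0.078709 = 7.0225.
N = 1.186×10^6/7.0225 = 168885.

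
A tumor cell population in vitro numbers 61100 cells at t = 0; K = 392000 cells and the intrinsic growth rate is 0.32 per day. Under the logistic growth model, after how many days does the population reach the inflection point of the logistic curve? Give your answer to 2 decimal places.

5.28 days

Logistic growth is fastest at N = K/2 = 196000.
A = (K − N₀)/N₀ = 5.4157. Set K/(1 + A·e^(−rt)) = K/2 → A·e^(−rt) = 1.
e^(−0.32t) = 1/5.4157 = 0.184648, so t = ln(5.4157)/0.32 = 1.6893/0.32 = 5.2791.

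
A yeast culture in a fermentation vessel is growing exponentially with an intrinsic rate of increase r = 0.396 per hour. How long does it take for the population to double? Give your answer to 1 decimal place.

1.8 hours

Doubling time t_d = ln(2)/r = 0.6931/0.396 = 1.7504.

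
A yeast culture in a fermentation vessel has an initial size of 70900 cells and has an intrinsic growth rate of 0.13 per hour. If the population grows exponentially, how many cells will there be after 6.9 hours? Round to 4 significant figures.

173900 cells

N(t) = N₀·e^(rt) = 70900 × e^(0.13×6.9) = 70900 × e^0.897.
e^0.897 ≈ 2.4522, so N ≈ 70900 × 2.4522 = 173863.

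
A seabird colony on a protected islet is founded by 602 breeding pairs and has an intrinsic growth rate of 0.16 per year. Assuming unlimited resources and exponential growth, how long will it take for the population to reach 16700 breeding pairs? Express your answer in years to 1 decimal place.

20.8 years

Set N₀·e^(rt) = 16700: e^(0.16·t) = 16700/602 = 27.741.
0.16·t = ln(27.741) = 3.3229, so t = 3.3229/0.16 = 20.768.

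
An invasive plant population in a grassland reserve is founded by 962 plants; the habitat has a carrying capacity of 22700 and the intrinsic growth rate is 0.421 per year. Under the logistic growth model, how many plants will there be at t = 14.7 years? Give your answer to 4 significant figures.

A = (K − N₀)/N₀ = (22700 − 962)/962 = 22.597.
N(t) = K/(1 + A·e^(−rt)) = 22700/(1 + 22.597×e^(−0.421×14.7)).
e^(−6.189) = 0.0020525; denominator = 1 + 22.597×0.0020525 = 1.0464.
N = 22700/1.0464 = 21693.8.

21690 plants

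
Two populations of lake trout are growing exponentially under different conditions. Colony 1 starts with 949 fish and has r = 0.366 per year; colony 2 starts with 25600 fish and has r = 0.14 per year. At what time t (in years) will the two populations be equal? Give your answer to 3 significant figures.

Set 949·e^(0.366t) = 25600·e^(0.14t).
e^((0.366 − 0.14)t) = 25600/949 → e^(0.226·t) = 26.976.
0.226·t = ln(26.976) = 3.2949, so t = 3.2949/0.226 = 14.579.

14.6 years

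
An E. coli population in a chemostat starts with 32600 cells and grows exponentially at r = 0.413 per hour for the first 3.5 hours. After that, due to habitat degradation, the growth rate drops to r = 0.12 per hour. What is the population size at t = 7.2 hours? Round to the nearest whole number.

215684 cells

Phase 1: N(3.5) = 32600·e^(0.413×3.5) = 32600·e^1.446 = 138354.
Phase 2 runs for 7.2 − 3.5 = 3.7 hours at r = 0.12.
N(7.2) = 138354·e^(0.12×3.7) = 138354·e^0.444 = 215684.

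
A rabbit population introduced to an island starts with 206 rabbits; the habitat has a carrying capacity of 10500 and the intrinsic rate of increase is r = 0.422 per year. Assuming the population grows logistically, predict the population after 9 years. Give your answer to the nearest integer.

A = (K − N₀)/N₀ = (10500 − 206)/206 = 49.971.
N(t) = K/(1 + A·e^(−rt)) = 10500/(1 + 49.971×e^(−0.422×9)).
e^(−3.798) = 0.022416; denominator = 1 + 49.971×0.022416 = 2.1201.
N = 10500/2.1201 = 4952.54.

4953 rabbits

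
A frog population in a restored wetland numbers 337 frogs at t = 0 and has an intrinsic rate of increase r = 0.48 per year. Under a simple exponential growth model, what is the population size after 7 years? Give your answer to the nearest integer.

9702 frogs

N(t) = N₀·e^(rt) = 337 × e^(0.48×7) = 337 × e^3.36.
e^3.36 ≈ 28.789, so N ≈ 337 × 28.789 = 9701.96.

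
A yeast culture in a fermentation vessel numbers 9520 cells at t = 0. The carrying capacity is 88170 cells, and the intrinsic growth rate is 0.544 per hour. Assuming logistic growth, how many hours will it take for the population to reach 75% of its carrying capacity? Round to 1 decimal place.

5.9 hours

A = (K − N₀)/N₀ = (88170 − 9520)/9520 = 8.2616.
Solve 88170/(1 + 8.2616·e^(−0.544t)) = 66127.5: 1 + 8.2616·e^(−0.544t) = 1.3333, so e^(−0.544t) = 0.0403475.
−0.544·t = ln(0.0403475) = -3.2102, so t = 3.2102/0.544 = 5.9011.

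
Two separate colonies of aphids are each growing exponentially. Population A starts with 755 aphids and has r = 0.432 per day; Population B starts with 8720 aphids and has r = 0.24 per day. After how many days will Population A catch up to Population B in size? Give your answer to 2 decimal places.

Set 755·e^(0.432t) = 8720·e^(0.24t).
e^((0.432 − 0.24)t) = 8720/755 → e^(0.192·t) = 11.55.
0.192·t = ln(11.55) = 2.4467, so t = 2.4467/0.192 = 12.743.

12.74 days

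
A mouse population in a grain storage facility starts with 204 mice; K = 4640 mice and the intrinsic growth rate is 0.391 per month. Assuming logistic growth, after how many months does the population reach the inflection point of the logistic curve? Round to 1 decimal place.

Logistic growth is fastest at N = K/2 = 2320.
A = (K − N₀)/N₀ = 21.745. Set K/(1 + A·e^(−rt)) = K/2 → A·e^(−rt) = 1.
e^(−0.391t) = 1/21.745 = 0.0459874, so t = ln(21.745)/0.391 = 3.0794/0.391 = 7.8757.

7.9 months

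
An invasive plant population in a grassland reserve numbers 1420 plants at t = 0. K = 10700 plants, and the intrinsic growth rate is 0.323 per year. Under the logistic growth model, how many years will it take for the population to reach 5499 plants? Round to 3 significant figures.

5.98 years

A = (K − N₀)/N₀ = (10700 − 1420)/1420 = 6.5352.
Solve 10700/(1 + 6.5352·e^(−0.323t)) = 5499: 1 + 6.5352·e^(−0.323t) = 1.9458, so e^(−0.323t) = 0.144725.
−0.323·t = ln(0.144725) = -1.9329, so t = 1.9329/0.323 = 5.9843.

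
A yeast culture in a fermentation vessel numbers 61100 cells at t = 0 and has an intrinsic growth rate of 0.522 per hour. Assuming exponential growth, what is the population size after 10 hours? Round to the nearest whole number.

11299479 cells

N(t) = N₀·e^(rt) = 61100 × e^(0.522×10) = 61100 × e^5.22.
e^5.22 ≈ 184.93, so N ≈ 61100 × 184.93 = 1.129948×10^7.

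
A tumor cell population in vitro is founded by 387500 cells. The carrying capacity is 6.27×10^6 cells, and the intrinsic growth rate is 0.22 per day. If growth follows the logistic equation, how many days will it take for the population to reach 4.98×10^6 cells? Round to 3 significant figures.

18.5 days

A = (K − N₀)/N₀ = (6.27×10^6 − 387500)/387500 = 15.181.
Solve 6.27×10^6/(1 + 15.181·e^(−0.22t)) = 4.98×10^6: 1 + 15.181·e^(−0.22t) = 1.259, so e^(−0.22t) = 0.0170636.
−0.22·t = ln(0.0170636) = -4.0708, so t = 4.0708/0.22 = 18.504.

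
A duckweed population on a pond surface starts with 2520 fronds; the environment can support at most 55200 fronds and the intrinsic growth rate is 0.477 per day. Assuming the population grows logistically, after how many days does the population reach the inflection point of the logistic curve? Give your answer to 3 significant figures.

Logistic growth is fastest at N = K/2 = 27600.
A = (K − N₀)/N₀ = 20.905. Set K/(1 + A·e^(−rt)) = K/2 → A·e^(−rt) = 1.
e^(−0.477t) = 1/20.905 = 0.047836, so t = ln(20.905)/0.477 = 3.04/0.477 = 6.3731.

6.37 days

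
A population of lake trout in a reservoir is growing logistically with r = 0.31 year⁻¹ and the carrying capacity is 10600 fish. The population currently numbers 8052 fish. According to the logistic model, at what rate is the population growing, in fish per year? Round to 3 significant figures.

dN/dt = rN(1 − N/K) = 0.31 × 8052 × (1 − 8052/10600).
1 − 8052/10600 = 0.24038; dN/dt = 0.31 × 8052 × 0.24038 = 600.01.

600 fish per year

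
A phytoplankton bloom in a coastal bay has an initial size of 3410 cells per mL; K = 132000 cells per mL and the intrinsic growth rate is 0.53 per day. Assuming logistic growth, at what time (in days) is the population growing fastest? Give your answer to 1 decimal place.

Logistic growth is fastest at N = K/2 = 66000.
A = (K − N₀)/N₀ = 37.71. Set K/(1 + A·e^(−rt)) = K/2 → A·e^(−rt) = 1.
e^(−0.53t) = 1/37.71 = 0.0265184, so t = ln(37.71)/0.53 = 3.6299/0.53 = 6.8489.

6.8 days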